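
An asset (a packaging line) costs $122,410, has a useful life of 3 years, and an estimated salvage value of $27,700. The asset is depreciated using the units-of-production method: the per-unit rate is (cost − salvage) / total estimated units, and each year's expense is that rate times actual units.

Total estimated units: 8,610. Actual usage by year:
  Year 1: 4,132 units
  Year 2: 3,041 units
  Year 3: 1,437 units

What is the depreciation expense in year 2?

Depreciable base = $122,410 − $27,700 = $94,710.
Rate = $94,710 / 8,610 units = $11 per unit.
Year 1: 4,132 × $11 = $45,452. Book value $76,958.
Year 2: 3,041 × $11 = $33,451. Book value $43,507.

$33,451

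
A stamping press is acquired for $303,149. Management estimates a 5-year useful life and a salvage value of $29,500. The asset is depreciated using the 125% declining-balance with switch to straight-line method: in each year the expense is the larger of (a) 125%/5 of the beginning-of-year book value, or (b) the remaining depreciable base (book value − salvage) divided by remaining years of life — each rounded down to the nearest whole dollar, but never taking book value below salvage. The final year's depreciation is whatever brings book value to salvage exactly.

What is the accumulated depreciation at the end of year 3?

Depreciable base = $303,149 − $29,500 = $273,649.
Year 1: DB = ⌊$303,149 × 125%/5⌋ = $75,787; SL = ⌊$273,649/5⌋ = $54,729 → take DB $75,787. Book value $227,362.
Year 2: DB = ⌊$227,362 × 125%/5⌋ = $56,840; SL = ⌊$197,862/4⌋ = $49,465 → take DB $56,840. Book value $170,522.
Year 3: DB = ⌊$170,522 × 125%/5⌋ = $42,630; SL = ⌊$141,022/3⌋ = $47,007 → take SL $47,007. Book value $123,515.
Accumulated through year 3 = $303,149 − $123,515 = $179,634.

$179,634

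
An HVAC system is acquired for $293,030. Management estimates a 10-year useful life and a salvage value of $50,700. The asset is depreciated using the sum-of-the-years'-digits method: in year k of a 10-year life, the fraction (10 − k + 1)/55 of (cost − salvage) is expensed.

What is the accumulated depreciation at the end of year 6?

$198,270

Depreciable base = $293,030 − $50,700 = $242,330.
Sum of the years' digits = 10+9+8+7+6+5+4+3+2+1 = 55.
Year 1: $242,330 × 10/55 = $44,060. Book value $248,970.
Year 2: $242,330 × 9/55 = $39,654. Book value $209,316.
Year 3: $242,330 × 8/55 = $35,248. Book value $174,068.
Year 4: $242,330 × 7/55 = $30,842. Book value $143,226.
Year 5: $242,330 × 6/55 = $26,436. Book value $116,790.
Year 6: $242,330 × 5/55 = $22,030. Book value $94,760.
Accumulated through year 6 = $293,030 − $94,760 = $198,270.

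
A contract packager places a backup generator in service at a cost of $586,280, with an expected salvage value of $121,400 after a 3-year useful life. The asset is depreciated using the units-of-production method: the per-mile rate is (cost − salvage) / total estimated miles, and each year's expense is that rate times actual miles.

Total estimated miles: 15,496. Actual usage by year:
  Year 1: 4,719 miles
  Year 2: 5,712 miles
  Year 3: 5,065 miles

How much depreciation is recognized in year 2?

$171,360

Depreciable base = $586,280 − $121,400 = $464,880.
Rate = $464,880 / 15,496 miles = $30 per mile.
Year 1: 4,719 × $30 = $141,570. Book value $444,710.
Year 2: 5,712 × $30 = $171,360. Book value $273,350.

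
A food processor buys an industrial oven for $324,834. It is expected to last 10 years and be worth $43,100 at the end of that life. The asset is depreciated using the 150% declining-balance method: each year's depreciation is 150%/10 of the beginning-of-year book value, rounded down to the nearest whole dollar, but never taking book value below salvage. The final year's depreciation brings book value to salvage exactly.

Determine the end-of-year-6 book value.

Depreciable base = $324,834 − $43,100 = $281,734.
Year 1: ⌊$324,834 × 150%/10⌋ = $48,725. Book value $276,109.
Year 2: ⌊$276,109 × 150%/10⌋ = $41,416. Book value $234,693.
Year 3: ⌊$234,693 × 150%/10⌋ = $35,203. Book value $199,490.
Year 4: ⌊$199,490 × 150%/10⌋ = $29,923. Book value $169,567.
Year 5: ⌊$169,567 × 150%/10⌋ = $25,435. Book value $144,132.
Year 6: ⌊$144,132 × 150%/10⌋ = $21,619. Book value $122,513.

$122,513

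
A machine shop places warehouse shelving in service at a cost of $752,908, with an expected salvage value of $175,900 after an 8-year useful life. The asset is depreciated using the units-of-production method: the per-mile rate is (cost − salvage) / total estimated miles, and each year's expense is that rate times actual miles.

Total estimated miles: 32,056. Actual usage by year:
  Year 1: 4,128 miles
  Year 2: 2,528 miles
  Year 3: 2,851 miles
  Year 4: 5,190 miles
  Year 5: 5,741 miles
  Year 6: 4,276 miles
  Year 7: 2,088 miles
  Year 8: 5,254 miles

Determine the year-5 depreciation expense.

Depreciable base = $752,908 − $175,900 = $577,008.
Rate = $577,008 / 32,056 miles = $18 per mile.
Year 1: 4,128 × $18 = $74,304. Book value $678,604.
Year 2: 2,528 × $18 = $45,504. Book value $633,100.
Year 3: 2,851 × $18 = $51,318. Book value $581,782.
Year 4: 5,190 × $18 = $93,420. Book value $488,362.
Year 5: 5,741 × $18 = $103,338. Book value $385,024.

$103,338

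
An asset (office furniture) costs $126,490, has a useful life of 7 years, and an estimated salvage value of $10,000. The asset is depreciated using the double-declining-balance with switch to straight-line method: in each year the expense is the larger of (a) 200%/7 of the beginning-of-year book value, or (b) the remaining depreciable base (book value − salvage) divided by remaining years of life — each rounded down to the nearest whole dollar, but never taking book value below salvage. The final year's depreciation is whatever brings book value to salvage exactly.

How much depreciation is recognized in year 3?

Depreciable base = $126,490 − $10,000 = $116,490.
Year 1: DB = ⌊$126,490 × 200%/7⌋ = $36,140; SL = ⌊$116,490/7⌋ = $16,641 → take DB $36,140. Book value $90,350.
Year 2: DB = ⌊$90,350 × 200%/7⌋ = $25,814; SL = ⌊$80,350/6⌋ = $13,391 → take DB $25,814. Book value $64,536.
Year 3: DB = ⌊$64,536 × 200%/7⌋ = $18,438; SL = ⌊$54,536/5⌋ = $10,907 → take DB $18,438. Book value $46,098.

$18,438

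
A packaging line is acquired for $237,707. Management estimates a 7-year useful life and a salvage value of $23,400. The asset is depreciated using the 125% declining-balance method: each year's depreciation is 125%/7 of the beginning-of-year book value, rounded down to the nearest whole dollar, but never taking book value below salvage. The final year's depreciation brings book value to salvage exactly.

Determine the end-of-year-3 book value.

$131,752

Depreciable base = $237,707 − $23,400 = $214,307.
Year 1: ⌊$237,707 × 125%/7⌋ = $42,447. Book value $195,260.
Year 2: ⌊$195,260 × 125%/7⌋ = $34,867. Book value $160,393.
Year 3: ⌊$160,393 × 125%/7⌋ = $28,641. Book value $131,752.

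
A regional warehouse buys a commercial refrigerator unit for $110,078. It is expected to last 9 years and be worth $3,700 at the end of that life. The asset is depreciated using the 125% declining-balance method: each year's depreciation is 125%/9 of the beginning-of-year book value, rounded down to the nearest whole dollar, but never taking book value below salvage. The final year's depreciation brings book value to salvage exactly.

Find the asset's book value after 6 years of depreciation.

$44,882

Depreciable base = $110,078 − $3,700 = $106,378.
Year 1: ⌊$110,078 × 125%/9⌋ = $15,288. Book value $94,790.
Year 2: ⌊$94,790 × 125%/9⌋ = $13,165. Book value $81,625.
Year 3: ⌊$81,625 × 125%/9⌋ = $11,336. Book value $70,289.
Year 4: ⌊$70,289 × 125%/9⌋ = $9,762. Book value $60,527.
Year 5: ⌊$60,527 × 125%/9⌋ = $8,406. Book value $52,121.
Year 6: ⌊$52,121 × 125%/9⌋ = $7,239. Book value $44,882.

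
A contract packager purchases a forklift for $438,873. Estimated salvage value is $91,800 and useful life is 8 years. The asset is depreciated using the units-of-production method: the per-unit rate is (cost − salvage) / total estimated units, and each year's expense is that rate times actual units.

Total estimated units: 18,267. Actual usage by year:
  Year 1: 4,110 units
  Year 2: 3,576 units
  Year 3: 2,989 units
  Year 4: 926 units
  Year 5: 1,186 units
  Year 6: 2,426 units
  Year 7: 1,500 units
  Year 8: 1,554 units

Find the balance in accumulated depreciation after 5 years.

Depreciable base = $438,873 − $91,800 = $347,073.
Rate = $347,073 / 18,267 units = $19 per unit.
Year 1: 4,110 × $19 = $78,090. Book value $360,783.
Year 2: 3,576 × $19 = $67,944. Book value $292,839.
Year 3: 2,989 × $19 = $56,791. Book value $236,048.
Year 4: 926 × $19 = $17,594. Book value $218,454.
Year 5: 1,186 × $19 = $22,534. Book value $195,920.
Accumulated through year 5 = $438,873 − $195,920 = $242,953.

$242,953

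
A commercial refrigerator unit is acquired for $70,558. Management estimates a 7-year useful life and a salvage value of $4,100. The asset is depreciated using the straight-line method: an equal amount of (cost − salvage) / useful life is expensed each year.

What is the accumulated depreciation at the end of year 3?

Depreciable base = $70,558 − $4,100 = $66,458.
Annual expense = $66,458 / 7 = $9,494.
End of year 1: book value $61,064.
End of year 2: book value $51,570.
End of year 3: book value $42,076.
Accumulated through year 3 = $70,558 − $42,076 = $28,482.

$28,482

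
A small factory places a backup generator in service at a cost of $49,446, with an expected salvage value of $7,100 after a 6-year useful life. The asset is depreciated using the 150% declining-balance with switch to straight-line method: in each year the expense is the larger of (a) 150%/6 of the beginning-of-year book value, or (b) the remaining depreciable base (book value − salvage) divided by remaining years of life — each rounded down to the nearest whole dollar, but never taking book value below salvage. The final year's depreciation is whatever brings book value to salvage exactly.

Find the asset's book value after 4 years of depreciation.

Depreciable base = $49,446 − $7,100 = $42,346.
Year 1: DB = ⌊$49,446 × 150%/6⌋ = $12,361; SL = ⌊$42,346/6⌋ = $7,057 → take DB $12,361. Book value $37,085.
Year 2: DB = ⌊$37,085 × 150%/6⌋ = $9,271; SL = ⌊$29,985/5⌋ = $5,997 → take DB $9,271. Book value $27,814.
Year 3: DB = ⌊$27,814 × 150%/6⌋ = $6,953; SL = ⌊$20,714/4⌋ = $5,178 → take DB $6,953. Book value $20,861.
Year 4: DB = ⌊$20,861 × 150%/6⌋ = $5,215; SL = ⌊$13,761/3⌋ = $4,587 → take DB $5,215. Book value $15,646.

$15,646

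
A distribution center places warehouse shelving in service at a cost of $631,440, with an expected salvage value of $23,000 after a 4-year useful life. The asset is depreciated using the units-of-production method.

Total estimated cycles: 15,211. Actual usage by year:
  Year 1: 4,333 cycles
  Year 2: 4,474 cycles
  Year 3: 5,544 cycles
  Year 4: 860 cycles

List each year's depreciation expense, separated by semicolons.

$173,320; $178,960; $221,760; $34,400

Depreciable base = $631,440 − $23,000 = $608,440.
Rate = $608,440 / 15,211 cycles = $40 per cycle.
Year 1: 4,333 × $40 = $173,320. Book value $458,120.
Year 2: 4,474 × $40 = $178,960. Book value $279,160.
Year 3: 5,544 × $40 = $221,760. Book value $57,400.
Year 4: 860 × $40 = $34,400. Book value $23,000.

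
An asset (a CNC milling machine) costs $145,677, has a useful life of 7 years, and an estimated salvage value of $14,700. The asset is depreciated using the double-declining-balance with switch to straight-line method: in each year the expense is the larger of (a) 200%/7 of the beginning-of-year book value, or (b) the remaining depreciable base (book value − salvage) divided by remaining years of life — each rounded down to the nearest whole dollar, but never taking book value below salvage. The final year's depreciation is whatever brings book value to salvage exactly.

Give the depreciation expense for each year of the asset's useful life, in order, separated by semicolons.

Depreciable base = $145,677 − $14,700 = $130,977.
Year 1: DB = ⌊$145,677 × 200%/7⌋ = $41,622; SL = ⌊$130,977/7⌋ = $18,711 → take DB $41,622. Book value $104,055.
Year 2: DB = ⌊$104,055 × 200%/7⌋ = $29,730; SL = ⌊$89,355/6⌋ = $14,892 → take DB $29,730. Book value $74,325.
Year 3: DB = ⌊$74,325 × 200%/7⌋ = $21,235; SL = ⌊$59,625/5⌋ = $11,925 → take DB $21,235. Book value $53,090.
Year 4: DB = ⌊$53,090 × 200%/7⌋ = $15,168; SL = ⌊$38,390/4⌋ = $9,597 → take DB $15,168. Book value $37,922.
Year 5: DB = ⌊$37,922 × 200%/7⌋ = $10,834; SL = ⌊$23,222/3⌋ = $7,740 → take DB $10,834. Book value $27,088.
Year 6: DB = ⌊$27,088 × 200%/7⌋ = $7,739; SL = ⌊$12,388/2⌋ = $6,194 → take DB $7,739. Book value $19,349.
Year 7 (final): $19,349 − $14,700 = $4,649. Book value $14,700.

$41,622; $29,730; $21,235; $15,168; $10,834; $7,739; $4,649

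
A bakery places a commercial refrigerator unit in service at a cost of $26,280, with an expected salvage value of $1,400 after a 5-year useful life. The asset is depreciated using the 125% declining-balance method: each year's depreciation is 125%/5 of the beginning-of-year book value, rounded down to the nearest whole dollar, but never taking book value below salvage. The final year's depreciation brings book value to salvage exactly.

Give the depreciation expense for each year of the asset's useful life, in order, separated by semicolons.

$6,570; $4,927; $3,695; $2,772; $6,916

Depreciable base = $26,280 − $1,400 = $24,880.
Year 1: ⌊$26,280 × 125%/5⌋ = $6,570. Book value $19,710.
Year 2: ⌊$19,710 × 125%/5⌋ = $4,927. Book value $14,783.
Year 3: ⌊$14,783 × 125%/5⌋ = $3,695. Book value $11,088.
Year 4: ⌊$11,088 × 125%/5⌋ = $2,772. Book value $8,316.
Year 5 (final): $8,316 − $1,400 = $6,916. Book value $1,400.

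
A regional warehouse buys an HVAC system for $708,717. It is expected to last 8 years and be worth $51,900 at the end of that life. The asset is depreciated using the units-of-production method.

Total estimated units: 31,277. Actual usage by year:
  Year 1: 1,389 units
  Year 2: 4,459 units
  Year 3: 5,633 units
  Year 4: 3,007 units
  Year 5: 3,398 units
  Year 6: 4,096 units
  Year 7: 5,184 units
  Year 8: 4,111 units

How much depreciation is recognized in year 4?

Depreciable base = $708,717 − $51,900 = $656,817.
Rate = $656,817 / 31,277 units = $21 per unit.
Year 1: 1,389 × $21 = $29,169. Book value $679,548.
Year 2: 4,459 × $21 = $93,639. Book value $585,909.
Year 3: 5,633 × $21 = $118,293. Book value $467,616.
Year 4: 3,007 × $21 = $63,147. Book value $404,469.

$63,147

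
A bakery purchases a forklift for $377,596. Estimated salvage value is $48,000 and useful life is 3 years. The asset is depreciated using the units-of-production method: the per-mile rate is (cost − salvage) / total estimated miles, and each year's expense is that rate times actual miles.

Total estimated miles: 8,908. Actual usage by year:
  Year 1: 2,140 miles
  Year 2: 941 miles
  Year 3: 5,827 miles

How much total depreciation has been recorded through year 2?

Depreciable base = $377,596 − $48,000 = $329,596.
Rate = $329,596 / 8,908 miles = $37 per mile.
Year 1: 2,140 × $37 = $79,180. Book value $298,416.
Year 2: 941 × $37 = $34,817. Book value $263,599.
Accumulated through year 2 = $377,596 − $263,599 = $113,997.

$113,997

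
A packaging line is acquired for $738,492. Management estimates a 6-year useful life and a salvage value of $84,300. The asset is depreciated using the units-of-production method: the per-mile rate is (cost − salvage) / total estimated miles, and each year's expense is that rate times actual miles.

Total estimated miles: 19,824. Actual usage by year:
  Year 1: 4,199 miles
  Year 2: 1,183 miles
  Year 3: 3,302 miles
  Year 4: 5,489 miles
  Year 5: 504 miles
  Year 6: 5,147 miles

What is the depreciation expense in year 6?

$169,851

Depreciable base = $738,492 − $84,300 = $654,192.
Rate = $654,192 / 19,824 miles = $33 per mile.
Year 1: 4,199 × $33 = $138,567. Book value $599,925.
Year 2: 1,183 × $33 = $39,039. Book value $560,886.
Year 3: 3,302 × $33 = $108,966. Book value $451,920.
Year 4: 5,489 × $33 = $181,137. Book value $270,783.
Year 5: 504 × $33 = $16,632. Book value $254,151.
Year 6: 5,147 × $33 = $169,851. Book value $84,300.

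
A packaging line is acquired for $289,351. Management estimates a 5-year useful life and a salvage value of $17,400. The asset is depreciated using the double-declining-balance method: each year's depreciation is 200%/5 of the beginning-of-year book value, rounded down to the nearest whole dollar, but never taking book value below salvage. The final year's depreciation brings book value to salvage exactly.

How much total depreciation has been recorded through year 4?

$251,850

Depreciable base = $289,351 − $17,400 = $271,951.
Year 1: ⌊$289,351 × 200%/5⌋ = $115,740. Book value $173,611.
Year 2: ⌊$173,611 × 200%/5⌋ = $69,444. Book value $104,167.
Year 3: ⌊$104,167 × 200%/5⌋ = $41,666. Book value $62,501.
Year 4: ⌊$62,501 × 200%/5⌋ = $25,000. Book value $37,501.
Accumulated through year 4 = $289,351 − $37,501 = $251,850.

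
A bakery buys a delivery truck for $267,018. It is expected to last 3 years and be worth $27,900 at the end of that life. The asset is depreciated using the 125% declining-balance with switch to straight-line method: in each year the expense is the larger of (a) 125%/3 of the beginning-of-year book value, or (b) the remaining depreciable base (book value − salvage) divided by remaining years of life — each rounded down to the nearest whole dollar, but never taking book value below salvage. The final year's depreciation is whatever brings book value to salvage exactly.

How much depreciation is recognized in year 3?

$62,961

Depreciable base = $267,018 − $27,900 = $239,118.
Year 1: DB = ⌊$267,018 × 125%/3⌋ = $111,257; SL = ⌊$239,118/3⌋ = $79,706 → take DB $111,257. Book value $155,761.
Year 2: DB = ⌊$155,761 × 125%/3⌋ = $64,900; SL = ⌊$127,861/2⌋ = $63,930 → take DB $64,900. Book value $90,861.
Year 3 (final): $90,861 − $27,900 = $62,961. Book value $27,900.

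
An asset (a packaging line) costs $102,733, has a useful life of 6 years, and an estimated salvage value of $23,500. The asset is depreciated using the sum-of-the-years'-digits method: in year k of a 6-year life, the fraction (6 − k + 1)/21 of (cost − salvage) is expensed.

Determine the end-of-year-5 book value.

$27,273

Depreciable base = $102,733 − $23,500 = $79,233.
Sum of the years' digits = 6+5+4+3+2+1 = 21.
Year 1: $79,233 × 6/21 = $22,638. Book value $80,095.
Year 2: $79,233 × 5/21 = $18,865. Book value $61,230.
Year 3: $79,233 × 4/21 = $15,092. Book value $46,138.
Year 4: $79,233 × 3/21 = $11,319. Book value $34,819.
Year 5: $79,233 × 2/21 = $7,546. Book value $27,273.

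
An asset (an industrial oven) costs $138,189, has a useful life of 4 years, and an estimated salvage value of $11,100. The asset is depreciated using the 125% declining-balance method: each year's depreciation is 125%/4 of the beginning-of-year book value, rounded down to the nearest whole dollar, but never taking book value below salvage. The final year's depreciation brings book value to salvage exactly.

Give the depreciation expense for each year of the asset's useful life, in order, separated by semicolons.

$43,184; $29,689; $20,411; $33,805

Depreciable base = $138,189 − $11,100 = $127,089.
Year 1: ⌊$138,189 × 125%/4⌋ = $43,184. Book value $95,005.
Year 2: ⌊$95,005 × 125%/4⌋ = $29,689. Book value $65,316.
Year 3: ⌊$65,316 × 125%/4⌋ = $20,411. Book value $44,905.
Year 4 (final): $44,905 − $11,100 = $33,805. Book value $11,100.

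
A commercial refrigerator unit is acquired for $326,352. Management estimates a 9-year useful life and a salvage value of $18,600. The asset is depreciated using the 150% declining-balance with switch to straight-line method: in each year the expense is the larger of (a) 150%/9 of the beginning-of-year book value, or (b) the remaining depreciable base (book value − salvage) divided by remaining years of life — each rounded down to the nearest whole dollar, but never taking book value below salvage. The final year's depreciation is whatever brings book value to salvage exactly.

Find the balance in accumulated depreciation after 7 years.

Depreciable base = $326,352 − $18,600 = $307,752.
Year 1: DB = ⌊$326,352 × 150%/9⌋ = $54,392; SL = ⌊$307,752/9⌋ = $34,194 → take DB $54,392. Book value $271,960.
Year 2: DB = ⌊$271,960 × 150%/9⌋ = $45,326; SL = ⌊$253,360/8⌋ = $31,670 → take DB $45,326. Book value $226,634.
Year 3: DB = ⌊$226,634 × 150%/9⌋ = $37,772; SL = ⌊$208,034/7⌋ = $29,719 → take DB $37,772. Book value $188,862.
Year 4: DB = ⌊$188,862 × 150%/9⌋ = $31,477; SL = ⌊$170,262/6⌋ = $28,377 → take DB $31,477. Book value $157,385.
Year 5: DB = ⌊$157,385 × 150%/9⌋ = $26,230; SL = ⌊$138,785/5⌋ = $27,757 → take SL $27,757. Book value $129,628.
Year 6: DB = ⌊$129,628 × 150%/9⌋ = $21,604; SL = ⌊$111,028/4⌋ = $27,757 → take SL $27,757. Book value $101,871.
Year 7: DB = ⌊$101,871 × 150%/9⌋ = $16,978; SL = ⌊$83,271/3⌋ = $27,757 → take SL $27,757. Book value $74,114.
Accumulated through year 7 = $326,352 − $74,114 = $252,238.

$252,238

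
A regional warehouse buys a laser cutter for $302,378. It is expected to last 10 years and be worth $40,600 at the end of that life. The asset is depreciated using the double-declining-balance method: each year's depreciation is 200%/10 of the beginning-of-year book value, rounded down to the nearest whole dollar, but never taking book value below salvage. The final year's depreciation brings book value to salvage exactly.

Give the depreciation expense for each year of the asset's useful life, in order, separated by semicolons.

Depreciable base = $302,378 − $40,600 = $261,778.
Year 1: ⌊$302,378 × 200%/10⌋ = $60,475. Book value $241,903.
Year 2: ⌊$241,903 × 200%/10⌋ = $48,380. Book value $193,523.
Year 3: ⌊$193,523 × 200%/10⌋ = $38,704. Book value $154,819.
Year 4: ⌊$154,819 × 200%/10⌋ = $30,963. Book value $123,856.
Year 5: ⌊$123,856 × 200%/10⌋ = $24,771. Book value $99,085.
Year 6: ⌊$99,085 × 200%/10⌋ = $19,817. Book value $79,268.
Year 7: ⌊$79,268 × 200%/10⌋ = $15,853. Book value $63,415.
Year 8: ⌊$63,415 × 200%/10⌋ = $12,683. Book value $50,732.
Year 9: ⌊$50,732 × 200%/10⌋ = $10,146, capped at $10,132. Book value $40,600.
Year 10 (final): $40,600 − $40,600 = $0. Book value $40,600.

$60,475; $48,380; $38,704; $30,963; $24,771; $19,817; $15,853; $12,683; $10,132; $0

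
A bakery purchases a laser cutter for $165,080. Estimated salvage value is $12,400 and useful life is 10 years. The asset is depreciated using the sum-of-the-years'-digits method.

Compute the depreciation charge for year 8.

Depreciable base = $165,080 − $12,400 = $152,680.
Sum of the years' digits = 10+9+8+7+6+5+4+3+2+1 = 55.
Year 1: $152,680 × 10/55 = $27,760. Book value $137,320.
Year 2: $152,680 × 9/55 = $24,984. Book value $112,336.
Year 3: $152,680 × 8/55 = $22,208. Book value $90,128.
Year 4: $152,680 × 7/55 = $19,432. Book value $70,696.
Year 5: $152,680 × 6/55 = $16,656. Book value $54,040.
Year 6: $152,680 × 5/55 = $13,880. Book value $40,160.
Year 7: $152,680 × 4/55 = $11,104. Book value $29,056.
Year 8: $152,680 × 3/55 = $8,328. Book value $20,728.

$8,328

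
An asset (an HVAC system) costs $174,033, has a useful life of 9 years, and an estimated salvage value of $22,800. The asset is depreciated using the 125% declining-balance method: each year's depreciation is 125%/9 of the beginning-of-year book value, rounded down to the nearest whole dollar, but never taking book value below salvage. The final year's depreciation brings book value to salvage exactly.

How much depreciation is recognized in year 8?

Depreciable base = $174,033 − $22,800 = $151,233.
Year 1: ⌊$174,033 × 125%/9⌋ = $24,171. Book value $149,862.
Year 2: ⌊$149,862 × 125%/9⌋ = $20,814. Book value $129,048.
Year 3: ⌊$129,048 × 125%/9⌋ = $17,923. Book value $111,125.
Year 4: ⌊$111,125 × 125%/9⌋ = $15,434. Book value $95,691.
Year 5: ⌊$95,691 × 125%/9⌋ = $13,290. Book value $82,401.
Year 6: ⌊$82,401 × 125%/9⌋ = $11,444. Book value $70,957.
Year 7: ⌊$70,957 × 125%/9⌋ = $9,855. Book value $61,102.
Year 8: ⌊$61,102 × 125%/9⌋ = $8,486. Book value $52,616.

$8,486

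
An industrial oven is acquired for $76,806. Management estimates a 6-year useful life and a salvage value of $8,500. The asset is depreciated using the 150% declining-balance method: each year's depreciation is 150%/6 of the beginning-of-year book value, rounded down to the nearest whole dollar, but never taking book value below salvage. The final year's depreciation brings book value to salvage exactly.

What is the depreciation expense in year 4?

$8,100

Depreciable base = $76,806 − $8,500 = $68,306.
Year 1: ⌊$76,806 × 150%/6⌋ = $19,201. Book value $57,605.
Year 2: ⌊$57,605 × 150%/6⌋ = $14,401. Book value $43,204.
Year 3: ⌊$43,204 × 150%/6⌋ = $10,801. Book value $32,403.
Year 4: ⌊$32,403 × 150%/6⌋ = $8,100. Book value $24,303.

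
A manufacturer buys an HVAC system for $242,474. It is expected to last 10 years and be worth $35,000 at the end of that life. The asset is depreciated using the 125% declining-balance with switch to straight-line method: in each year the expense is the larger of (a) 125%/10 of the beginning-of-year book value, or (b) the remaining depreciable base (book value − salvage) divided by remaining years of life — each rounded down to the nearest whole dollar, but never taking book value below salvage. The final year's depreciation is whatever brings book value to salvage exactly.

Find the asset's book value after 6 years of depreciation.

$106,424

Depreciable base = $242,474 − $35,000 = $207,474.
Year 1: DB = ⌊$242,474 × 125%/10⌋ = $30,309; SL = ⌊$207,474/10⌋ = $20,747 → take DB $30,309. Book value $212,165.
Year 2: DB = ⌊$212,165 × 125%/10⌋ = $26,520; SL = ⌊$177,165/9⌋ = $19,685 → take DB $26,520. Book value $185,645.
Year 3: DB = ⌊$185,645 × 125%/10⌋ = $23,205; SL = ⌊$150,645/8⌋ = $18,830 → take DB $23,205. Book value $162,440.
Year 4: DB = ⌊$162,440 × 125%/10⌋ = $20,305; SL = ⌊$127,440/7⌋ = $18,205 → take DB $20,305. Book value $142,135.
Year 5: DB = ⌊$142,135 × 125%/10⌋ = $17,766; SL = ⌊$107,135/6⌋ = $17,855 → take SL $17,855. Book value $124,280.
Year 6: DB = ⌊$124,280 × 125%/10⌋ = $15,535; SL = ⌊$89,280/5⌋ = $17,856 → take SL $17,856. Book value $106,424.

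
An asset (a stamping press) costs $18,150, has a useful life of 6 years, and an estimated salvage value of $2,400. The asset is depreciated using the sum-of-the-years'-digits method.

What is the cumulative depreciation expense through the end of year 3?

$11,250

Depreciable base = $18,150 − $2,400 = $15,750.
Sum of the years' digits = 6+5+4+3+2+1 = 21.
Year 1: $15,750 × 6/21 = $4,500. Book value $13,650.
Year 2: $15,750 × 5/21 = $3,750. Book value $9,900.
Year 3: $15,750 × 4/21 = $3,000. Book value $6,900.
Accumulated through year 3 = $18,150 − $6,900 = $11,250.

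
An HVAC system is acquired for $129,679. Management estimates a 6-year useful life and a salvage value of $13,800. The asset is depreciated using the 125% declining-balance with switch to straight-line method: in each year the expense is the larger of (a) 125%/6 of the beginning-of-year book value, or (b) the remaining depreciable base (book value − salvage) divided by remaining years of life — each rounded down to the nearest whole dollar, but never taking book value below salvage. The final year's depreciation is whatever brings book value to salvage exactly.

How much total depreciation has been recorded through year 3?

Depreciable base = $129,679 − $13,800 = $115,879.
Year 1: DB = ⌊$129,679 × 125%/6⌋ = $27,016; SL = ⌊$115,879/6⌋ = $19,313 → take DB $27,016. Book value $102,663.
Year 2: DB = ⌊$102,663 × 125%/6⌋ = $21,388; SL = ⌊$88,863/5⌋ = $17,772 → take DB $21,388. Book value $81,275.
Year 3: DB = ⌊$81,275 × 125%/6⌋ = $16,932; SL = ⌊$67,475/4⌋ = $16,868 → take DB $16,932. Book value $64,343.
Accumulated through year 3 = $129,679 − $64,343 = $65,336.

$65,336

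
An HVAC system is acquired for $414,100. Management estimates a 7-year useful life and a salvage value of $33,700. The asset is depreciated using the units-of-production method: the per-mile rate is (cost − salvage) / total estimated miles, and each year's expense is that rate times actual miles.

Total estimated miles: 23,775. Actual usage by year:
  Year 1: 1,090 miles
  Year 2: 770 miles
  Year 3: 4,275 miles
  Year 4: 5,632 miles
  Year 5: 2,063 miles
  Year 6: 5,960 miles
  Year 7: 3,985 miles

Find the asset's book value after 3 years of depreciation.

Depreciable base = $414,100 − $33,700 = $380,400.
Rate = $380,400 / 23,775 miles = $16 per mile.
Year 1: 1,090 × $16 = $17,440. Book value $396,660.
Year 2: 770 × $16 = $12,320. Book value $384,340.
Year 3: 4,275 × $16 = $68,400. Book value $315,940.

$315,940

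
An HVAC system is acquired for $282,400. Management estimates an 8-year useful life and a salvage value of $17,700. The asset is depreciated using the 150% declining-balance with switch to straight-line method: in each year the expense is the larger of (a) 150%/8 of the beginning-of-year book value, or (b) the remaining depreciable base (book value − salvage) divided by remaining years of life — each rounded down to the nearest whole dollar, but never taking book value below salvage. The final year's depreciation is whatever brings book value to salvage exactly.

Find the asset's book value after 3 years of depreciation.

Depreciable base = $282,400 − $17,700 = $264,700.
Year 1: DB = ⌊$282,400 × 150%/8⌋ = $52,950; SL = ⌊$264,700/8⌋ = $33,087 → take DB $52,950. Book value $229,450.
Year 2: DB = ⌊$229,450 × 150%/8⌋ = $43,021; SL = ⌊$211,750/7⌋ = $30,250 → take DB $43,021. Book value $186,429.
Year 3: DB = ⌊$186,429 × 150%/8⌋ = $34,955; SL = ⌊$168,729/6⌋ = $28,121 → take DB $34,955. Book value $151,474.

$151,474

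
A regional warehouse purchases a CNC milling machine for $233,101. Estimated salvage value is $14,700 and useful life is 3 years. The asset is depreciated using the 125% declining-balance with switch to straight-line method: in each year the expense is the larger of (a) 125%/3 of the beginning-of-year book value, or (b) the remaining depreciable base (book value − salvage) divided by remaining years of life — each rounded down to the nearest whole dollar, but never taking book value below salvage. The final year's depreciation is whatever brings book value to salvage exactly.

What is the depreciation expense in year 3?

Depreciable base = $233,101 − $14,700 = $218,401.
Year 1: DB = ⌊$233,101 × 125%/3⌋ = $97,125; SL = ⌊$218,401/3⌋ = $72,800 → take DB $97,125. Book value $135,976.
Year 2: DB = ⌊$135,976 × 125%/3⌋ = $56,656; SL = ⌊$121,276/2⌋ = $60,638 → take SL $60,638. Book value $75,338.
Year 3 (final): $75,338 − $14,700 = $60,638. Book value $14,700.

$60,638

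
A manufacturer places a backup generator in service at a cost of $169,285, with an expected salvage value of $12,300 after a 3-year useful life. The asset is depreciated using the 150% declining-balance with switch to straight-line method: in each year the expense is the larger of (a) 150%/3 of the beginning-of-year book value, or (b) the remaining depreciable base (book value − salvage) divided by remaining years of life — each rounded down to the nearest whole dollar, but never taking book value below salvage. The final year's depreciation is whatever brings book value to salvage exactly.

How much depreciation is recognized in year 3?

$30,022

Depreciable base = $169,285 − $12,300 = $156,985.
Year 1: DB = ⌊$169,285 × 150%/3⌋ = $84,642; SL = ⌊$156,985/3⌋ = $52,328 → take DB $84,642. Book value $84,643.
Year 2: DB = ⌊$84,643 × 150%/3⌋ = $42,321; SL = ⌊$72,343/2⌋ = $36,171 → take DB $42,321. Book value $42,322.
Year 3 (final): $42,322 − $12,300 = $30,022. Book value $12,300.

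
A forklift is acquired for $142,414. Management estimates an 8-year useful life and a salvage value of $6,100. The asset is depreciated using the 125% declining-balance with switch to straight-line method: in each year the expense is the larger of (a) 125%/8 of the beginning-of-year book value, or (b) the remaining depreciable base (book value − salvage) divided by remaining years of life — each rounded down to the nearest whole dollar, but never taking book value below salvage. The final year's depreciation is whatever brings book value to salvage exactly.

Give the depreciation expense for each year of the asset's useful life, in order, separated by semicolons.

$22,252; $18,775; $15,881; $15,881; $15,881; $15,881; $15,881; $15,882

Depreciable base = $142,414 − $6,100 = $136,314.
Year 1: DB = ⌊$142,414 × 125%/8⌋ = $22,252; SL = ⌊$136,314/8⌋ = $17,039 → take DB $22,252. Book value $120,162.
Year 2: DB = ⌊$120,162 × 125%/8⌋ = $18,775; SL = ⌊$114,062/7⌋ = $16,294 → take DB $18,775. Book value $101,387.
Year 3: DB = ⌊$101,387 × 125%/8⌋ = $15,841; SL = ⌊$95,287/6⌋ = $15,881 → take SL $15,881. Book value $85,506.
Year 4: DB = ⌊$85,506 × 125%/8⌋ = $13,360; SL = ⌊$79,406/5⌋ = $15,881 → take SL $15,881. Book value $69,625.
Year 5: DB = ⌊$69,625 × 125%/8⌋ = $10,878; SL = ⌊$63,525/4⌋ = $15,881 → take SL $15,881. Book value $53,744.
Year 6: DB = ⌊$53,744 × 125%/8⌋ = $8,397; SL = ⌊$47,644/3⌋ = $15,881 → take SL $15,881. Book value $37,863.
Year 7: DB = ⌊$37,863 × 125%/8⌋ = $5,916; SL = ⌊$31,763/2⌋ = $15,881 → take SL $15,881. Book value $21,982.
Year 8 (final): $21,982 − $6,100 = $15,882. Book value $6,100.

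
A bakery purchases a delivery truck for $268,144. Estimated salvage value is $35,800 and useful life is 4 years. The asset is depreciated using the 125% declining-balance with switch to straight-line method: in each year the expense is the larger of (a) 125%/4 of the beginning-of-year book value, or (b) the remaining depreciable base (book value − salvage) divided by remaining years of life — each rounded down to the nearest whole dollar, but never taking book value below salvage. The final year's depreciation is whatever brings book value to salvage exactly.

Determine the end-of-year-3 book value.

$81,270

Depreciable base = $268,144 − $35,800 = $232,344.
Year 1: DB = ⌊$268,144 × 125%/4⌋ = $83,795; SL = ⌊$232,344/4⌋ = $58,086 → take DB $83,795. Book value $184,349.
Year 2: DB = ⌊$184,349 × 125%/4⌋ = $57,609; SL = ⌊$148,549/3⌋ = $49,516 → take DB $57,609. Book value $126,740.
Year 3: DB = ⌊$126,740 × 125%/4⌋ = $39,606; SL = ⌊$90,940/2⌋ = $45,470 → take SL $45,470. Book value $81,270.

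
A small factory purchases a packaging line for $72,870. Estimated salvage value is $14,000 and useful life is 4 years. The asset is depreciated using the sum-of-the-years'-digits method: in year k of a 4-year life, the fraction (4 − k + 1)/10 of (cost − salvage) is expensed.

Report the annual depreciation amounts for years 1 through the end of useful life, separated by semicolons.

Depreciable base = $72,870 − $14,000 = $58,870.
Sum of the years' digits = 4+3+2+1 = 10.
Year 1: $58,870 × 4/10 = $23,548. Book value $49,322.
Year 2: $58,870 × 3/10 = $17,661. Book value $31,661.
Year 3: $58,870 × 2/10 = $11,774. Book value $19,887.
Year 4: $58,870 × 1/10 = $5,887. Book value $14,000.

$23,548; $17,661; $11,774; $5,887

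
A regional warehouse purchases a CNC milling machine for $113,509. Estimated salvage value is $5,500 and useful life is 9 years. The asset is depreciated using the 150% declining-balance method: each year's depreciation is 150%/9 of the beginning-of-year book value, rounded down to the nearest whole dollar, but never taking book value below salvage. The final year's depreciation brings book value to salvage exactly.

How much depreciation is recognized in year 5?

Depreciable base = $113,509 − $5,500 = $108,009.
Year 1: ⌊$113,509 × 150%/9⌋ = $18,918. Book value $94,591.
Year 2: ⌊$94,591 × 150%/9⌋ = $15,765. Book value $78,826.
Year 3: ⌊$78,826 × 150%/9⌋ = $13,137. Book value $65,689.
Year 4: ⌊$65,689 × 150%/9⌋ = $10,948. Book value $54,741.
Year 5: ⌊$54,741 × 150%/9⌋ = $9,123. Book value $45,618.

$9,123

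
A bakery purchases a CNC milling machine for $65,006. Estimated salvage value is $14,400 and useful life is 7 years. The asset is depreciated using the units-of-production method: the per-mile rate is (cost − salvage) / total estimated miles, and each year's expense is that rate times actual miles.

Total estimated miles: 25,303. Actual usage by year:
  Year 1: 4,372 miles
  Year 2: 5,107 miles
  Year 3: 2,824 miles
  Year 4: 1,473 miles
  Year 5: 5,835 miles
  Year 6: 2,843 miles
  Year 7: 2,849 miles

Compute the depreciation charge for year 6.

$5,686

Depreciable base = $65,006 − $14,400 = $50,606.
Rate = $50,606 / 25,303 miles = $2 per mile.
Year 1: 4,372 × $2 = $8,744. Book value $56,262.
Year 2: 5,107 × $2 = $10,214. Book value $46,048.
Year 3: 2,824 × $2 = $5,648. Book value $40,400.
Year 4: 1,473 × $2 = $2,946. Book value $37,454.
Year 5: 5,835 × $2 = $11,670. Book value $25,784.
Year 6: 2,843 × $2 = $5,686. Book value $20,098.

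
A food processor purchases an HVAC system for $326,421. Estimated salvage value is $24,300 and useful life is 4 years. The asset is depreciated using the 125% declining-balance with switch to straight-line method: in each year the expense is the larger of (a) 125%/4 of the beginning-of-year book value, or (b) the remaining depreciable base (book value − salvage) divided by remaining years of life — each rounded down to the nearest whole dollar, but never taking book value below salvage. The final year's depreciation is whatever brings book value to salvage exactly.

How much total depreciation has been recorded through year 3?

$237,128

Depreciable base = $326,421 − $24,300 = $302,121.
Year 1: DB = ⌊$326,421 × 125%/4⌋ = $102,006; SL = ⌊$302,121/4⌋ = $75,530 → take DB $102,006. Book value $224,415.
Year 2: DB = ⌊$224,415 × 125%/4⌋ = $70,129; SL = ⌊$200,115/3⌋ = $66,705 → take DB $70,129. Book value $154,286.
Year 3: DB = ⌊$154,286 × 125%/4⌋ = $48,214; SL = ⌊$129,986/2⌋ = $64,993 → take SL $64,993. Book value $89,293.
Accumulated through year 3 = $326,421 − $89,293 = $237,128.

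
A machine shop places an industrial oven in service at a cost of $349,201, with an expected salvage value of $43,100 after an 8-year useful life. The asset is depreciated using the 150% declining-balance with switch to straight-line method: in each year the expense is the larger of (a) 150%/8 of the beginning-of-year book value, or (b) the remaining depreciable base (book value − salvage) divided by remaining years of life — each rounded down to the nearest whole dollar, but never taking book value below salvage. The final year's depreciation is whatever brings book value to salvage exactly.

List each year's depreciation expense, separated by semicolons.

$65,475; $53,198; $43,224; $35,119; $28,534; $26,850; $26,850; $26,851

Depreciable base = $349,201 − $43,100 = $306,101.
Year 1: DB = ⌊$349,201 × 150%/8⌋ = $65,475; SL = ⌊$306,101/8⌋ = $38,262 → take DB $65,475. Book value $283,726.
Year 2: DB = ⌊$283,726 × 150%/8⌋ = $53,198; SL = ⌊$240,626/7⌋ = $34,375 → take DB $53,198. Book value $230,528.
Year 3: DB = ⌊$230,528 × 150%/8⌋ = $43,224; SL = ⌊$187,428/6⌋ = $31,238 → take DB $43,224. Book value $187,304.
Year 4: DB = ⌊$187,304 × 150%/8⌋ = $35,119; SL = ⌊$144,204/5⌋ = $28,840 → take DB $35,119. Book value $152,185.
Year 5: DB = ⌊$152,185 × 150%/8⌋ = $28,534; SL = ⌊$109,085/4⌋ = $27,271 → take DB $28,534. Book value $123,651.
Year 6: DB = ⌊$123,651 × 150%/8⌋ = $23,184; SL = ⌊$80,551/3⌋ = $26,850 → take SL $26,850. Book value $96,801.
Year 7: DB = ⌊$96,801 × 150%/8⌋ = $18,150; SL = ⌊$53,701/2⌋ = $26,850 → take SL $26,850. Book value $69,951.
Year 8 (final): $69,951 − $43,100 = $26,851. Book value $43,100.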